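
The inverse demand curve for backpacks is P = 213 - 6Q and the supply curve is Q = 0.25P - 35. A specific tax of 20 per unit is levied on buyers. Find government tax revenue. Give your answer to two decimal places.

Rewriting supply in inverse form: P = 140 + 4Q.
Without the tax, 213 - 6Q = 140 + 4Q so Q* = 7.3 and P* = 169.2.
A tax on buyers shifts demand down by 20: (213 - 20) - 6Q = 140 + 4Q, so Q_t = 5.3. Buyers pay P_b = 181.2; sellers receive P_s = P_b - 20 = 161.2.
Tax revenue = t x Q_t = 20 x 5.3 = 106.

106.00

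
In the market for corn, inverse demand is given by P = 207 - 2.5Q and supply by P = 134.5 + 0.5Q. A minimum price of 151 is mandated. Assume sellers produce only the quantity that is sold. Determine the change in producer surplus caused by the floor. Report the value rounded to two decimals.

Without the control, 207 - 2.5Q = 134.5 + 0.5Q so Q* = 24.1667 and P* = 146.5833.
At P = 151, buyers demand (207 - 151)/2.5 = 22.4 while sellers would supply more, so the quantity traded is 22.4 at price 151.
PS goes from (1/2)(24.1667)(12.0833) = 146.0069 to 244.16 (computed as (151 - 134.5)(22.4) - (1/2)(0.5)(22.4)^2), a change of 98.1531.

98.15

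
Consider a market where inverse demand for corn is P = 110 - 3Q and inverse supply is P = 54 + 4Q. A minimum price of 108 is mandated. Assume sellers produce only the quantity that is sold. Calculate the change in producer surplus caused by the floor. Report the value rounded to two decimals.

-92.89

Free-market equilibrium: 110 - 3Q = 54 + 4Q gives Q* = 8, P* = 86.
At the floor price 108, quantity demanded is (110 - 108)/3 = 0.6667; demand is the short side, so Q = 0.6667 trades at P = 108.
PS goes from (1/2)(8)(32) = 128 to 35.1111 (computed as (108 - 54)(0.6667) - (1/2)(4)(0.6667)^2), a change of -92.8889.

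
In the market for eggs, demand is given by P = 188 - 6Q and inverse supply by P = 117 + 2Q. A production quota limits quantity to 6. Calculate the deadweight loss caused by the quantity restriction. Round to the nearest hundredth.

Without the quota, 188 - 6Q = 117 + 2Q gives Q* = 8.875.
At Q = 6 the demand price is 188 - 6(6) = 152 and the supply price is 117 + 2(6) = 129.
DWL = (1/2)(gap between curves at 6) x (Q* - 6) = (1/2)(23)(2.875) = 33.0625.

33.06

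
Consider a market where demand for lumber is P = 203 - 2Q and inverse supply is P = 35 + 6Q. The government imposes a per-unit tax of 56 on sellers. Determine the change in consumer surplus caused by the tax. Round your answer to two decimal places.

-245.00

Pre-tax equilibrium: 203 - 2Q = 35 + 6Q gives Q* = 21, P* = 161.
With the tax, sellers need 56 more per unit: 203 - 2Q = 35 + 6Q + 56, so Q_t = 14. Buyers pay P_b = 175; sellers receive P_s = P_b - 56 = 119.
Consumers lose the trapezoid between P* and P_b out to Q_t plus the triangle from Q_t to Q*: change in CS = 196 - 441 = -245.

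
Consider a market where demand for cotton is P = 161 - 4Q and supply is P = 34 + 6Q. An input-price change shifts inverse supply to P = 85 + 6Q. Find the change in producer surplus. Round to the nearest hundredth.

Initial equilibrium: Q_0 = 12.7, P_0 = 110.2; CS_0 = (1/2)(12.7)(50.8) = 322.58, PS_0 = (1/2)(12.7)(76.2) = 483.87.
New equilibrium: 161 - 4Q = 85 + 6Q gives Q_1 = 7.6, P_1 = 130.6; CS_1 = 115.52, PS_1 = 173.28.
Change in producer surplus = 173.28 - 483.87 = -310.59.

-310.59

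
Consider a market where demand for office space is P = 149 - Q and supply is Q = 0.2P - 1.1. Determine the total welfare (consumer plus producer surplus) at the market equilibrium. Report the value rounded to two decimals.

1716.02

Rewriting supply in inverse form: P = 5.5 + 5Q.
Set 149 - Q = 5.5 + 5Q, which gives 143.5 = 6Q, so Q* = 23.9167 and P* = 149 - (23.9167) = 125.0833.
Total surplus is the full triangle between the curves from 0 to Q*: (1/2)(23.9167)(149 - 5.5) = 1716.0208.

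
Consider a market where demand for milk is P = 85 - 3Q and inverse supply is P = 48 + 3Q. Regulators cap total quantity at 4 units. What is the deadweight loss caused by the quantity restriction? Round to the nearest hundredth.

14.08

Unrestricted equilibrium: Q* = (85 - 48)/(3 + 3) = 6.1667.
At Q = 4 the demand price is 85 - 3(4) = 73 and the supply price is 48 + 3(4) = 60.
Deadweight loss is the triangle between the curves from 4 to 6.1667: (1/2)(73 - 60)(6.1667 - 4) = 14.0833.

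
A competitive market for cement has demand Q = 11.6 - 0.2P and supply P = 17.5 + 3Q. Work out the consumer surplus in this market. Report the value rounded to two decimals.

Rewriting demand in inverse form: P = 58 - 5Q.
Equilibrium: 58 - 5Q = 17.5 + 3Q, so Q* = 5.0625 and P* = 32.6875.
CS is the area between the demand curve and P* from 0 to Q*: (1/2)(5.0625)(25.3125) = 64.0723.

64.07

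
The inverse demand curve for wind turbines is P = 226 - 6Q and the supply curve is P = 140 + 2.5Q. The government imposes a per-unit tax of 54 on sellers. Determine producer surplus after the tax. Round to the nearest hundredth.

Without the tax, 226 - 6Q = 140 + 2.5Q so Q* = 10.1176 and P* = 165.2941.
A tax on sellers shifts supply up by 54: 226 - 6Q = 140 + 2.5Q + 54, so Q_t = 3.7647. Buyers pay P_b = 203.4118; sellers receive P_s = P_b - 54 = 149.4118.
PS = (1/2)(Q_t)(P_s - 140) = (1/2)(3.7647)(9.4118) = 17.7163.

17.72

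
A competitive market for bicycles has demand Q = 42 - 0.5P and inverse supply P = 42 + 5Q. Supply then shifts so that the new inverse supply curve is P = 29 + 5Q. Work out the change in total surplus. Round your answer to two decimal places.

90.07

Rewriting demand in inverse form: P = 84 - 2Q.
Initial equilibrium: Q_0 = 6, P_0 = 72; CS_0 = (1/2)(6)(12) = 36, PS_0 = (1/2)(6)(30) = 90.
New equilibrium: 84 - 2Q = 29 + 5Q gives Q_1 = 7.8571, P_1 = 68.2857; CS_1 = 61.7347, PS_1 = 154.3367.
Change in total surplus = (61.7347 + 154.3367) - (36 + 90) = 90.0714.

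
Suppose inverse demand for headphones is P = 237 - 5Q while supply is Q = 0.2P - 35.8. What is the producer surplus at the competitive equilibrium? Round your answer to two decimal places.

84.10

Rewriting supply in inverse form: P = 179 + 5Q.
Equilibrium: 237 - 5Q = 179 + 5Q, so Q* = 5.8 and P* = 208.
The supply curve's price intercept is 179, so PS = (1/2)(Q*)(P* - 179) = (1/2)(5.8)(29) = 84.1.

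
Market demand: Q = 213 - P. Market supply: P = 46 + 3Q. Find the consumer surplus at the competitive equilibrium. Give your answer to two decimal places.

Rewriting demand in inverse form: P = 213 - Q.
Set 213 - Q = 46 + 3Q, which gives 167 = 4Q, so Q* = 41.75 and P* = 213 - (41.75) = 171.25.
CS is the area between the demand curve and P* from 0 to Q*: (1/2)(41.75)(41.75) = 871.5312.

871.53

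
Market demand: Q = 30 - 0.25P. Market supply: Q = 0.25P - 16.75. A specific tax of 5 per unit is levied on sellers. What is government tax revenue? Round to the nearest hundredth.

30.00

Rewriting demand in inverse form: P = 120 - 4Q.
Rewriting supply in inverse form: P = 67 + 4Q.
Pre-tax equilibrium: 120 - 4Q = 67 + 4Q gives Q* = 6.625, P* = 93.5.
A tax on sellers shifts supply up by 5: 120 - 4Q = 67 + 4Q + 5, so Q_t = 6. Buyers pay P_b = 96; sellers receive P_s = P_b - 5 = 91.
Revenue is the tax times quantity traded: 5 x 6 = 30.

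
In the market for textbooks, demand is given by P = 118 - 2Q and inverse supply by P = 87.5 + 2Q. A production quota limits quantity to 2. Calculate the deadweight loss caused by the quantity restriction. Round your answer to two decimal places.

63.28

Without the quota, 118 - 2Q = 87.5 + 2Q gives Q* = 7.625.
At Q = 2 the demand price is 118 - 2(2) = 114 and the supply price is 87.5 + 2(2) = 91.5.
Deadweight loss is the triangle between the curves from 2 to 7.625: (1/2)(114 - 91.5)(7.625 - 2) = 63.2812.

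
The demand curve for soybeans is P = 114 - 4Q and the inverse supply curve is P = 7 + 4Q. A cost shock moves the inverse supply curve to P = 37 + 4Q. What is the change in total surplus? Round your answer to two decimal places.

Initial equilibrium: Q_0 = 13.375, P_0 = 60.5; CS_0 = (1/2)(13.375)(53.5) = 357.7812, PS_0 = (1/2)(13.375)(53.5) = 357.7812.
New equilibrium: 114 - 4Q = 37 + 4Q gives Q_1 = 9.625, P_1 = 75.5; CS_1 = 185.2812, PS_1 = 185.2812.
Change in total surplus = (185.2812 + 185.2812) - (357.7812 + 357.7812) = -345.

-345.00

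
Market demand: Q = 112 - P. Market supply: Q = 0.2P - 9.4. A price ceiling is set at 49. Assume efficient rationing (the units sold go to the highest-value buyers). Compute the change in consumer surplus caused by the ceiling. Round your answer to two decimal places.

Rewriting demand in inverse form: P = 112 - Q.
Rewriting supply in inverse form: P = 47 + 5Q.
Without the control, 112 - Q = 47 + 5Q so Q* = 10.8333 and P* = 101.1667.
At P = 49, sellers supply (49 - 47)/5 = 0.4 while buyers want more, so the quantity traded is 0.4 at price 49.
CS goes from (1/2)(10.8333)(10.8333) = 58.6806 to 25.12 (computed as (112 - 49)(0.4) - (1/2)(1)(0.4)^2), a change of -33.5606.

-33.56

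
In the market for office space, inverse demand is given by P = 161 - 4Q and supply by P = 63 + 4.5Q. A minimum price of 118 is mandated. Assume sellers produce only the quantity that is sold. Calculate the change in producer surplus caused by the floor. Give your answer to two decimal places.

32.15

Without the control, 161 - 4Q = 63 + 4.5Q so Q* = 11.5294 and P* = 114.8824.
At the floor price 118, quantity demanded is (161 - 118)/4 = 10.75; demand is the short side, so Q = 10.75 trades at P = 118.
PS goes from (1/2)(11.5294)(51.8824) = 299.0865 to 331.2344 (computed as (118 - 63)(10.75) - (1/2)(4.5)(10.75)^2), a change of 32.1479.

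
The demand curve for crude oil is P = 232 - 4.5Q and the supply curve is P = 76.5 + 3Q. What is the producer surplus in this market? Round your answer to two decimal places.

Set 232 - 4.5Q = 76.5 + 3Q, which gives 155.5 = 7.5Q, so Q* = 20.7333 and P* = 232 - 4.5(20.7333) = 138.7.
Producer surplus is the triangle above supply below P*: (1/2)(20.7333)(138.7 - 76.5) = (1/2)(20.7333)(62.2) = 644.8067.

644.81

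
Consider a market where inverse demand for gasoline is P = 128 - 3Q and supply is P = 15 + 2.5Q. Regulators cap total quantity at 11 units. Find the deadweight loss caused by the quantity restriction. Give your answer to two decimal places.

250.57

Without the quota, 128 - 3Q = 15 + 2.5Q gives Q* = 20.5455.
At Q = 11 the demand price is 128 - 3(11) = 95 and the supply price is 15 + 2.5(11) = 42.5.
Deadweight loss is the triangle between the curves from 11 to 20.5455: (1/2)(95 - 42.5)(20.5455 - 11) = 250.5682.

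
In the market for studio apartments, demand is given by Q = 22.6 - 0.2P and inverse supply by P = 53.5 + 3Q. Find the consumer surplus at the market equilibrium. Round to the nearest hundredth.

Rewriting demand in inverse form: P = 113 - 5Q.
Set 113 - 5Q = 53.5 + 3Q, which gives 59.5 = 8Q, so Q* = 7.4375 and P* = 113 - 5(7.4375) = 75.8125.
The demand choke price is 113, so CS = (1/2)(Q*)(113 - P*) = (1/2)(7.4375)(37.1875) = 138.291.

138.29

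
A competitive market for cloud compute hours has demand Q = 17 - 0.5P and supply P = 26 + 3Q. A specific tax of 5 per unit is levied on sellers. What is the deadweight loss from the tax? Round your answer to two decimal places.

Rewriting demand in inverse form: P = 34 - 2Q.
Pre-tax equilibrium: 34 - 2Q = 26 + 3Q gives Q* = 1.6, P* = 30.8.
A tax on sellers shifts supply up by 5: 34 - 2Q = 26 + 3Q + 5, so Q_t = 0.6. Buyers pay P_b = 32.8; sellers receive P_s = P_b - 5 = 27.8.
The welfare triangle lost has base Q* - Q_t = 1 and height t = 5, so DWL = (1/2)(1)(5) = 2.5.

2.50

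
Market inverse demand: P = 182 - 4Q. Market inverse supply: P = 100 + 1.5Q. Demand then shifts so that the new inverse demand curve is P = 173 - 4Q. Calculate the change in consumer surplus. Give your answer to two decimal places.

-92.23

Initial equilibrium: Q_0 = 14.9091, P_0 = 122.3636; CS_0 = (1/2)(14.9091)(59.6364) = 444.562, PS_0 = (1/2)(14.9091)(22.3636) = 166.7107.
New equilibrium: 173 - 4Q = 100 + 1.5Q gives Q_1 = 13.2727, P_1 = 119.9091; CS_1 = 352.3306, PS_1 = 132.124.
Change in consumer surplus = 352.3306 - 444.562 = -92.2314.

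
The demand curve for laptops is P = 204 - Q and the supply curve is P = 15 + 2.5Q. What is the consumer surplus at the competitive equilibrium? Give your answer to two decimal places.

Setting demand equal to supply, 189 = 3.5Q, so Q* = 54 and P* = 150.
The demand choke price is 204, so CS = (1/2)(Q*)(204 - P*) = (1/2)(54)(54) = 1458.

1458.00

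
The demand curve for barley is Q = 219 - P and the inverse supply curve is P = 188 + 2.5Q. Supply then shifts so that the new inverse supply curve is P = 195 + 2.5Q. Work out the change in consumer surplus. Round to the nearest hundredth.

-15.71

Rewriting demand in inverse form: P = 219 - Q.
Initial equilibrium: Q_0 = 8.8571, P_0 = 210.1429; CS_0 = (1/2)(8.8571)(8.8571) = 39.2245, PS_0 = (1/2)(8.8571)(22.1429) = 98.0612.
New equilibrium: 219 - Q = 195 + 2.5Q gives Q_1 = 6.8571, P_1 = 212.1429; CS_1 = 23.5102, PS_1 = 58.7755.
Change in consumer surplus = 23.5102 - 39.2245 = -15.7143.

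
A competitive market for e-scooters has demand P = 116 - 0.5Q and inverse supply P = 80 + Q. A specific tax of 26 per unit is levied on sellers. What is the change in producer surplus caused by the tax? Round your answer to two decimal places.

-265.78

Without the tax, 116 - 0.5Q = 80 + Q so Q* = 24 and P* = 104.
With the tax, sellers need 26 more per unit: 116 - 0.5Q = 80 + Q + 26, so Q_t = 6.6667. Buyers pay P_b = 112.6667; sellers receive P_s = P_b - 26 = 86.6667.
PS falls from (1/2)(24)(24) = 288 to (1/2)(6.6667)(6.6667) = 22.2222, a change of -265.7778.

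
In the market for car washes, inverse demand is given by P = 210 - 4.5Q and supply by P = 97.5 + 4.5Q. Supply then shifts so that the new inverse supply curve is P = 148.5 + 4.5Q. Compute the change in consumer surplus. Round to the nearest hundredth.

-246.50

Initial equilibrium: Q_0 = 12.5, P_0 = 153.75; CS_0 = (1/2)(12.5)(56.25) = 351.5625, PS_0 = (1/2)(12.5)(56.25) = 351.5625.
New equilibrium: 210 - 4.5Q = 148.5 + 4.5Q gives Q_1 = 6.8333, P_1 = 179.25; CS_1 = 105.0625, PS_1 = 105.0625.
Change in consumer surplus = 105.0625 - 351.5625 = -246.5.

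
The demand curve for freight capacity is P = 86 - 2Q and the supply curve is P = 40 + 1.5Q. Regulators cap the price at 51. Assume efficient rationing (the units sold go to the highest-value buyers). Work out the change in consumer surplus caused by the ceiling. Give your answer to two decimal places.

Without the control, 86 - 2Q = 40 + 1.5Q so Q* = 13.1429 and P* = 59.7143.
At the ceiling price 51, quantity supplied is (51 - 40)/1.5 = 7.3333; supply is the short side, so Q = 7.3333 trades at P = 51.
CS goes from (1/2)(13.1429)(26.2857) = 172.7347 to 202.8889 (computed as (86 - 51)(7.3333) - (1/2)(2)(7.3333)^2), a change of 30.1542.

30.15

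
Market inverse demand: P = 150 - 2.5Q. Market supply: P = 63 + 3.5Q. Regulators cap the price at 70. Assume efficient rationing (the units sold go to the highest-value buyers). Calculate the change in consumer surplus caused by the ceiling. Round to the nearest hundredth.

Without the control, 150 - 2.5Q = 63 + 3.5Q so Q* = 14.5 and P* = 113.75.
At P = 70, sellers supply (70 - 63)/3.5 = 2 while buyers want more, so the quantity traded is 2 at price 70.
CS goes from (1/2)(14.5)(36.25) = 262.8125 to 155 (computed as (150 - 70)(2) - (1/2)(2.5)(2)^2), a change of -107.8125.

-107.81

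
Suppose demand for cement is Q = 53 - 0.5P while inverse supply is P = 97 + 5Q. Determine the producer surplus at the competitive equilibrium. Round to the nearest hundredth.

Rewriting demand in inverse form: P = 106 - 2Q.
Set 106 - 2Q = 97 + 5Q, which gives 9 = 7Q, so Q* = 1.2857 and P* = 106 - 2(1.2857) = 103.4286.
The supply curve's price intercept is 97, so PS = (1/2)(Q*)(P* - 97) = (1/2)(1.2857)(6.4286) = 4.1327.

4.13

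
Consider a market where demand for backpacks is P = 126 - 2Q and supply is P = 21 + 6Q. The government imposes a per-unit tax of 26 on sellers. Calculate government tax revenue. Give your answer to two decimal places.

Pre-tax equilibrium: 126 - 2Q = 21 + 6Q gives Q* = 13.125, P* = 99.75.
With the tax, sellers need 26 more per unit: 126 - 2Q = 21 + 6Q + 26, so Q_t = 9.875. Buyers pay P_b = 106.25; sellers receive P_s = P_b - 26 = 80.25.
Tax revenue = t x Q_t = 26 x 9.875 = 256.75.

256.75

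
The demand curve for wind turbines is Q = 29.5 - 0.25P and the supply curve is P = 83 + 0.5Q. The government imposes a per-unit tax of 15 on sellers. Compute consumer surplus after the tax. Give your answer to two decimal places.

39.51

Rewriting demand in inverse form: P = 118 - 4Q.
Without the tax, 118 - 4Q = 83 + 0.5Q so Q* = 7.7778 and P* = 86.8889.
A tax on sellers shifts supply up by 15: 118 - 4Q = 83 + 0.5Q + 15, so Q_t = 4.4444. Buyers pay P_b = 100.2222; sellers receive P_s = P_b - 15 = 85.2222.
Consumer surplus is the triangle under demand above P_b: (1/2)(4.4444)(118 - 100.2222) = 39.5062.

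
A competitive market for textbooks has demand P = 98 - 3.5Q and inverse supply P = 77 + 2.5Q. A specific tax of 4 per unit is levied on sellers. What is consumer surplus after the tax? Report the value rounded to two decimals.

14.05

Pre-tax equilibrium: 98 - 3.5Q = 77 + 2.5Q gives Q* = 3.5, P* = 85.75.
With the tax, sellers need 4 more per unit: 98 - 3.5Q = 77 + 2.5Q + 4, so Q_t = 2.8333. Buyers pay P_b = 88.0833; sellers receive P_s = P_b - 4 = 84.0833.
Consumer surplus is the triangle under demand above P_b: (1/2)(2.8333)(98 - 88.0833) = 14.0486.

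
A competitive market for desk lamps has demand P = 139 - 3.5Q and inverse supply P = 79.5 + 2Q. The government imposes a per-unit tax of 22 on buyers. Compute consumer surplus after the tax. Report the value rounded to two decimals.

Without the tax, 139 - 3.5Q = 79.5 + 2Q so Q* = 10.8182 and P* = 101.1364.
A tax on buyers shifts demand down by 22: (139 - 22) - 3.5Q = 79.5 + 2Q, so Q_t = 6.8182. Buyers pay P_b = 115.1364; sellers receive P_s = P_b - 22 = 93.1364.
CS = (1/2)(Q_t)(139 - P_b) = (1/2)(6.8182)(23.8636) = 81.3533.

81.35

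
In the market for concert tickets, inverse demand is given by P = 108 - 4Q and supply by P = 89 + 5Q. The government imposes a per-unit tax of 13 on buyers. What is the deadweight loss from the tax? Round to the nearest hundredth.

9.39

Without the tax, 108 - 4Q = 89 + 5Q so Q* = 2.1111 and P* = 99.5556.
With the tax, buyers' net willingness to pay falls by 13: (108 - 13) - 4Q = 89 + 5Q, so Q_t = 0.6667. Buyers pay P_b = 105.3333; sellers receive P_s = P_b - 13 = 92.3333.
Deadweight loss is the triangle between the curves from Q_t to Q*: (1/2)(2.1111 - 0.6667)(13) = 9.3889.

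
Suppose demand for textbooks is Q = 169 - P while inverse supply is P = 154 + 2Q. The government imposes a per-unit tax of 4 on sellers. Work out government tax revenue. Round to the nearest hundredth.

14.67

Rewriting demand in inverse form: P = 169 - Q.
Pre-tax equilibrium: 169 - Q = 154 + 2Q gives Q* = 5, P* = 164.
With the tax, sellers need 4 more per unit: 169 - Q = 154 + 2Q + 4, so Q_t = 3.6667. Buyers pay P_b = 165.3333; sellers receive P_s = P_b - 4 = 161.3333.
Tax revenue = t x Q_t = 4 x 3.6667 = 14.6667.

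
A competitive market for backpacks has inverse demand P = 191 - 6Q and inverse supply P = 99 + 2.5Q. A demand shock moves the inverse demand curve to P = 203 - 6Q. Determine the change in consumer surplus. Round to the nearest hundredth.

Initial equilibrium: Q_0 = 10.8235, P_0 = 126.0588; CS_0 = (1/2)(10.8235)(64.9412) = 351.4464, PS_0 = (1/2)(10.8235)(27.0588) = 146.436.
New equilibrium: 203 - 6Q = 99 + 2.5Q gives Q_1 = 12.2353, P_1 = 129.5882; CS_1 = 449.1073, PS_1 = 187.128.
Change in consumer surplus = 449.1073 - 351.4464 = 97.6609.

97.66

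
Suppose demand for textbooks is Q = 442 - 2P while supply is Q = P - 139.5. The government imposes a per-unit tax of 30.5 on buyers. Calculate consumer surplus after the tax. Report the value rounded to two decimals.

Rewriting demand in inverse form: P = 221 - 0.5Q.
Rewriting supply in inverse form: P = 139.5 + Q.
Pre-tax equilibrium: 221 - 0.5Q = 139.5 + Q gives Q* = 54.3333, P* = 193.8333.
A tax on buyers shifts demand down by 30.5: (221 - 30.5) - 0.5Q = 139.5 + Q, so Q_t = 34. Buyers pay P_b = 204; sellers receive P_s = P_b - 30.5 = 173.5.
CS = (1/2)(Q_t)(221 - P_b) = (1/2)(34)(17) = 289.

289.00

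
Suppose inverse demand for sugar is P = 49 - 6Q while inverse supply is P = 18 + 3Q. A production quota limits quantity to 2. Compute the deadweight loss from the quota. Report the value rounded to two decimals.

Unrestricted equilibrium: Q* = (49 - 18)/(6 + 3) = 3.4444.
At Q = 2 the demand price is 49 - 6(2) = 37 and the supply price is 18 + 3(2) = 24.
DWL = (1/2)(gap between curves at 2) x (Q* - 2) = (1/2)(13)(1.4444) = 9.3889.

9.39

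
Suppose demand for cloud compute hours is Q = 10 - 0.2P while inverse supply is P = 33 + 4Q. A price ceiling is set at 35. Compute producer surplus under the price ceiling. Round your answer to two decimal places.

0.50

Rewriting demand in inverse form: P = 50 - 5Q.
Without the control, 50 - 5Q = 33 + 4Q so Q* = 1.8889 and P* = 40.5556.
At the ceiling price 35, quantity supplied is (35 - 33)/4 = 0.5; supply is the short side, so Q = 0.5 trades at P = 35.
PS is the triangle above supply below 35: (1/2)(0.5)(35 - 33) = 0.5.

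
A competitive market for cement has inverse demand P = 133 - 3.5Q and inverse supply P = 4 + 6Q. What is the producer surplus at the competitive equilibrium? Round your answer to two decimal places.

Equilibrium: 133 - 3.5Q = 4 + 6Q, so Q* = 13.5789 and P* = 85.4737.
Producer surplus is the triangle above supply below P*: (1/2)(13.5789)(85.4737 - 4) = (1/2)(13.5789)(81.4737) = 553.1634.

553.16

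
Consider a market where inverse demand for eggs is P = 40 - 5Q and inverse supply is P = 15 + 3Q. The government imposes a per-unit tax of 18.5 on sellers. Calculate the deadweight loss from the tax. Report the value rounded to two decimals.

Pre-tax equilibrium: 40 - 5Q = 15 + 3Q gives Q* = 3.125, P* = 24.375.
With the tax, sellers need 18.5 more per unit: 40 - 5Q = 15 + 3Q + 18.5, so Q_t = 0.8125. Buyers pay P_b = 35.9375; sellers receive P_s = P_b - 18.5 = 17.4375.
Deadweight loss is the triangle between the curves from Q_t to Q*: (1/2)(3.125 - 0.8125)(18.5) = 21.3906.

21.39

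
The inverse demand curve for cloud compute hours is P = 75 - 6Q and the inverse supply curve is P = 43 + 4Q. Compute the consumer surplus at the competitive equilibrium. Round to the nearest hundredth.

30.72

Set 75 - 6Q = 43 + 4Q, which gives 32 = 10Q, so Q* = 3.2 and P* = 75 - 6(3.2) = 55.8.
CS is the area between the demand curve and P* from 0 to Q*: (1/2)(3.2)(19.2) = 30.72.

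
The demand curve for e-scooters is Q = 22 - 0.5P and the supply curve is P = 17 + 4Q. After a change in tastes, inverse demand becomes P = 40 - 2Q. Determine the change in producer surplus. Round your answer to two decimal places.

-11.11

Rewriting demand in inverse form: P = 44 - 2Q.
Initial equilibrium: Q_0 = 4.5, P_0 = 35; CS_0 = (1/2)(4.5)(9) = 20.25, PS_0 = (1/2)(4.5)(18) = 40.5.
New equilibrium: 40 - 2Q = 17 + 4Q gives Q_1 = 3.8333, P_1 = 32.3333; CS_1 = 14.6944, PS_1 = 29.3889.
Change in producer surplus = 29.3889 - 40.5 = -11.1111.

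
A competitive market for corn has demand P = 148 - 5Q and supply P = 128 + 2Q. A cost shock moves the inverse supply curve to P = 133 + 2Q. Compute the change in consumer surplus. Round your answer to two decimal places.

Initial equilibrium: Q_0 = 2.8571, P_0 = 133.7143; CS_0 = (1/2)(2.8571)(14.2857) = 20.4082, PS_0 = (1/2)(2.8571)(5.7143) = 8.1633.
New equilibrium: 148 - 5Q = 133 + 2Q gives Q_1 = 2.1429, P_1 = 137.2857; CS_1 = 11.4796, PS_1 = 4.5918.
Change in consumer surplus = 11.4796 - 20.4082 = -8.9286.

-8.93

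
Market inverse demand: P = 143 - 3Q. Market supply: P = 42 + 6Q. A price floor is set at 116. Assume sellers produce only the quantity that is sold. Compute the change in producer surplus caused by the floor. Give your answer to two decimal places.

45.19

Without the control, 143 - 3Q = 42 + 6Q so Q* = 11.2222 and P* = 109.3333.
At P = 116, buyers demand (143 - 116)/3 = 9 while sellers would supply more, so the quantity traded is 9 at price 116.
PS goes from (1/2)(11.2222)(67.3333) = 377.8148 to 423 (computed as (116 - 42)(9) - (1/2)(6)(9)^2), a change of 45.1852.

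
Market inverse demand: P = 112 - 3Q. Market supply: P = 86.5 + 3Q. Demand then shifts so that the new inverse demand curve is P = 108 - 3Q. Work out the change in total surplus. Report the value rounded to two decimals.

-15.67

Initial equilibrium: Q_0 = 4.25, P_0 = 99.25; CS_0 = (1/2)(4.25)(12.75) = 27.0938, PS_0 = (1/2)(4.25)(12.75) = 27.0938.
New equilibrium: 108 - 3Q = 86.5 + 3Q gives Q_1 = 3.5833, P_1 = 97.25; CS_1 = 19.2604, PS_1 = 19.2604.
Change in total surplus = (19.2604 + 19.2604) - (27.0938 + 27.0938) = -15.6667.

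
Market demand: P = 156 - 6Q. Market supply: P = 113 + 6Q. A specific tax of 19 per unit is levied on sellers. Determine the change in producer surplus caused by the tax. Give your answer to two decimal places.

Pre-tax equilibrium: 156 - 6Q = 113 + 6Q gives Q* = 3.5833, P* = 134.5.
With the tax, sellers need 19 more per unit: 156 - 6Q = 113 + 6Q + 19, so Q_t = 2. Buyers pay P_b = 144; sellers receive P_s = P_b - 19 = 125.
PS falls from (1/2)(3.5833)(21.5) = 38.5208 to (1/2)(2)(12) = 12, a change of -26.5208.

-26.52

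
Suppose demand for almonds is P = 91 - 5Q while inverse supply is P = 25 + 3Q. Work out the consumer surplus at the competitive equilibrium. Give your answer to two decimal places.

Set 91 - 5Q = 25 + 3Q, which gives 66 = 8Q, so Q* = 8.25 and P* = 91 - 5(8.25) = 49.75.
The demand choke price is 91, so CS = (1/2)(Q*)(91 - P*) = (1/2)(8.25)(41.25) = 170.1562.

170.16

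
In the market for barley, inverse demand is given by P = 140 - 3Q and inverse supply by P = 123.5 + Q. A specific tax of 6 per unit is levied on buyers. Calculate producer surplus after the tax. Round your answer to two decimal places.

Without the tax, 140 - 3Q = 123.5 + Q so Q* = 4.125 and P* = 127.625.
A tax on buyers shifts demand down by 6: (140 - 6) - 3Q = 123.5 + Q, so Q_t = 2.625. Buyers pay P_b = 132.125; sellers receive P_s = P_b - 6 = 126.125.
PS = (1/2)(Q_t)(P_s - 123.5) = (1/2)(2.625)(2.625) = 3.4453.

3.45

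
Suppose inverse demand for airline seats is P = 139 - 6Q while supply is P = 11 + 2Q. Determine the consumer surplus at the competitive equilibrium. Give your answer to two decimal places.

Equilibrium: 139 - 6Q = 11 + 2Q, so Q* = 16 and P* = 43.
CS is the area between the demand curve and P* from 0 to Q*: (1/2)(16)(96) = 768.

768.00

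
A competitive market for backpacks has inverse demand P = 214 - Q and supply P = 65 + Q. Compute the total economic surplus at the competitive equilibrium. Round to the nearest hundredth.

Equilibrium: 214 - Q = 65 + Q, so Q* = 74.5 and P* = 139.5.
CS = (1/2)(74.5)(74.5) = 2775.125 and PS = (1/2)(74.5)(74.5) = 2775.125, so total surplus = 5550.25.

5550.25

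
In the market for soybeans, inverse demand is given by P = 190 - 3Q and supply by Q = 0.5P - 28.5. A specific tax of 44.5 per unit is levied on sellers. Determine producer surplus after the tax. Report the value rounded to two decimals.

313.29

Rewriting supply in inverse form: P = 57 + 2Q.
Pre-tax equilibrium: 190 - 3Q = 57 + 2Q gives Q* = 26.6, P* = 110.2.
A tax on sellers shifts supply up by 44.5: 190 - 3Q = 57 + 2Q + 44.5, so Q_t = 17.7. Buyers pay P_b = 136.9; sellers receive P_s = P_b - 44.5 = 92.4.
PS = (1/2)(Q_t)(P_s - 57) = (1/2)(17.7)(35.4) = 313.29.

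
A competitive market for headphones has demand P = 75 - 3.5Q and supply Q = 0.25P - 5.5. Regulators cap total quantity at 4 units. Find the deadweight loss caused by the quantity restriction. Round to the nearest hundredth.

Rewriting supply in inverse form: P = 22 + 4Q.
Unrestricted equilibrium: Q* = (75 - 22)/(3.5 + 4) = 7.0667.
At Q = 4 the demand price is 75 - 3.5(4) = 61 and the supply price is 22 + 4(4) = 38.
DWL = (1/2)(gap between curves at 4) x (Q* - 4) = (1/2)(23)(3.0667) = 35.2667.

35.27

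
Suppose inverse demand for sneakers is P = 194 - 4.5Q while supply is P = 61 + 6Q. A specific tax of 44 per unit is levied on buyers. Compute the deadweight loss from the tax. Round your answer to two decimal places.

92.19

Pre-tax equilibrium: 194 - 4.5Q = 61 + 6Q gives Q* = 12.6667, P* = 137.
A tax on buyers shifts demand down by 44: (194 - 44) - 4.5Q = 61 + 6Q, so Q_t = 8.4762. Buyers pay P_b = 155.8571; sellers receive P_s = P_b - 44 = 111.8571.
The welfare triangle lost has base Q* - Q_t = 4.1905 and height t = 44, so DWL = (1/2)(4.1905)(44) = 92.1905.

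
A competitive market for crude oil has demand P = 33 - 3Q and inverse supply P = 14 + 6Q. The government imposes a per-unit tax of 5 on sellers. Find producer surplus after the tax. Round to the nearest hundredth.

7.26

Without the tax, 33 - 3Q = 14 + 6Q so Q* = 2.1111 and P* = 26.6667.
With the tax, sellers need 5 more per unit: 33 - 3Q = 14 + 6Q + 5, so Q_t = 1.5556. Buyers pay P_b = 28.3333; sellers receive P_s = P_b - 5 = 23.3333.
Producer surplus is the triangle above supply below P_s: (1/2)(1.5556)(23.3333 - 14) = 7.2593.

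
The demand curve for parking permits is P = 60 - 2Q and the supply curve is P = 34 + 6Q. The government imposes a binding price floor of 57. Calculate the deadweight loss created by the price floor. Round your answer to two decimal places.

Without the control, 60 - 2Q = 34 + 6Q so Q* = 3.25 and P* = 53.5.
At the floor price 57, quantity demanded is (60 - 57)/2 = 1.5; demand is the short side, so Q = 1.5 trades at P = 57.
The lost-trades triangle has base Q* - 1.5 = 1.75 and height equal to the gap between the curves at Q = 1.5, which is 57 - 43 = 14. DWL = (1/2)(1.75)(14) = 12.25.

12.25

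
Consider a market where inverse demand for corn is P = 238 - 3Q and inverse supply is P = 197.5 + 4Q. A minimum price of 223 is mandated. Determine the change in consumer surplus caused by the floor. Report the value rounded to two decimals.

Free-market equilibrium: 238 - 3Q = 197.5 + 4Q gives Q* = 5.7857, P* = 220.6429.
At the floor price 223, quantity demanded is (238 - 223)/3 = 5; demand is the short side, so Q = 5 trades at P = 223.
CS goes from (1/2)(5.7857)(17.3571) = 50.2117 to 37.5 (computed as (238 - 223)(5) - (1/2)(3)(5)^2), a change of -12.7117.

-12.71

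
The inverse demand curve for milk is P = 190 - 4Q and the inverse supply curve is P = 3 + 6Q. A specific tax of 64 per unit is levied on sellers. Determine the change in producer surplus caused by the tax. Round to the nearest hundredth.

-595.20

Without the tax, 190 - 4Q = 3 + 6Q so Q* = 18.7 and P* = 115.2.
With the tax, sellers need 64 more per unit: 190 - 4Q = 3 + 6Q + 64, so Q_t = 12.3. Buyers pay P_b = 140.8; sellers receive P_s = P_b - 64 = 76.8.
PS falls from (1/2)(18.7)(112.2) = 1049.07 to (1/2)(12.3)(73.8) = 453.87, a change of -595.2.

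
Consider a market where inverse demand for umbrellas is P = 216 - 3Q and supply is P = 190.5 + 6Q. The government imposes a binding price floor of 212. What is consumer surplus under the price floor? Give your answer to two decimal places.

Without the control, 216 - 3Q = 190.5 + 6Q so Q* = 2.8333 and P* = 207.5.
At P = 212, buyers demand (216 - 212)/3 = 1.3333 while sellers would supply more, so the quantity traded is 1.3333 at price 212.
CS is the triangle under demand above 212: (1/2)(1.3333)(216 - 212) = 2.6667.

2.67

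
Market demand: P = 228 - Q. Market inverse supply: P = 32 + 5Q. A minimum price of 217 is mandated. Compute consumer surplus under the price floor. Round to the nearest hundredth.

Free-market equilibrium: 228 - Q = 32 + 5Q gives Q* = 32.6667, P* = 195.3333.
At the floor price 217, quantity demanded is (228 - 217)/1 = 11; demand is the short side, so Q = 11 trades at P = 217.
CS is the triangle under demand above 217: (1/2)(11)(228 - 217) = 60.5.

60.50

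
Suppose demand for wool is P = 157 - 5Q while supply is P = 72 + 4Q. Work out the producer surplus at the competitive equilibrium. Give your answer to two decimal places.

178.40

Setting demand equal to supply, 85 = 9Q, so Q* = 9.4444 and P* = 109.7778.
PS is the area between P* and the supply curve from 0 to Q*: (1/2)(9.4444)(37.7778) = 178.3951.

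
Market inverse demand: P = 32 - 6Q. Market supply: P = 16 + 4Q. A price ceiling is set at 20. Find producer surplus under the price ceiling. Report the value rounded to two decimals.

Free-market equilibrium: 32 - 6Q = 16 + 4Q gives Q* = 1.6, P* = 22.4.
At P = 20, sellers supply (20 - 16)/4 = 1 while buyers want more, so the quantity traded is 1 at price 20.
PS is the triangle above supply below 20: (1/2)(1)(20 - 16) = 2.

2.00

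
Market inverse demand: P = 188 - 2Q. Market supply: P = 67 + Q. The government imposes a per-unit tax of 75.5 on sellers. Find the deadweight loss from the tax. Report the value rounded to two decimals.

950.04

Without the tax, 188 - 2Q = 67 + Q so Q* = 40.3333 and P* = 107.3333.
With the tax, sellers need 75.5 more per unit: 188 - 2Q = 67 + Q + 75.5, so Q_t = 15.1667. Buyers pay P_b = 157.6667; sellers receive P_s = P_b - 75.5 = 82.1667.
Deadweight loss is the triangle between the curves from Q_t to Q*: (1/2)(40.3333 - 15.1667)(75.5) = 950.0417.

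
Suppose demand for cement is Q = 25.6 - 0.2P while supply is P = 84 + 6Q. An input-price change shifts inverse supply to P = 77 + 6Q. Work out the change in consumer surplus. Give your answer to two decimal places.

13.74

Rewriting demand in inverse form: P = 128 - 5Q.
Initial equilibrium: Q_0 = 4, P_0 = 108; CS_0 = (1/2)(4)(20) = 40, PS_0 = (1/2)(4)(24) = 48.
New equilibrium: 128 - 5Q = 77 + 6Q gives Q_1 = 4.6364, P_1 = 104.8182; CS_1 = 53.7397, PS_1 = 64.4876.
Change in consumer surplus = 53.7397 - 40 = 13.7397.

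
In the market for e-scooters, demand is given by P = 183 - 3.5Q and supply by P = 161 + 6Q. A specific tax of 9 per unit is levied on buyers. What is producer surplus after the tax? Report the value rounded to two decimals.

Pre-tax equilibrium: 183 - 3.5Q = 161 + 6Q gives Q* = 2.3158, P* = 174.8947.
A tax on buyers shifts demand down by 9: (183 - 9) - 3.5Q = 161 + 6Q, so Q_t = 1.3684. Buyers pay P_b = 178.2105; sellers receive P_s = P_b - 9 = 169.2105.
PS = (1/2)(Q_t)(P_s - 161) = (1/2)(1.3684)(8.2105) = 5.6177.

5.62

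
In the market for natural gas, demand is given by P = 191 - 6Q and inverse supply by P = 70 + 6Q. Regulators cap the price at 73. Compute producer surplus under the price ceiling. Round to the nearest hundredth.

Free-market equilibrium: 191 - 6Q = 70 + 6Q gives Q* = 10.0833, P* = 130.5.
At the ceiling price 73, quantity supplied is (73 - 70)/6 = 0.5; supply is the short side, so Q = 0.5 trades at P = 73.
PS is the triangle above supply below 73: (1/2)(0.5)(73 - 70) = 0.75.

0.75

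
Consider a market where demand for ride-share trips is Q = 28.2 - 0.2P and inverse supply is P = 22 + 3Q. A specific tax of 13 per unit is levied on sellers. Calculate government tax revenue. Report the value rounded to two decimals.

Rewriting demand in inverse form: P = 141 - 5Q.
Without the tax, 141 - 5Q = 22 + 3Q so Q* = 14.875 and P* = 66.625.
With the tax, sellers need 13 more per unit: 141 - 5Q = 22 + 3Q + 13, so Q_t = 13.25. Buyers pay P_b = 74.75; sellers receive P_s = P_b - 13 = 61.75.
Tax revenue = t x Q_t = 13 x 13.25 = 172.25.

172.25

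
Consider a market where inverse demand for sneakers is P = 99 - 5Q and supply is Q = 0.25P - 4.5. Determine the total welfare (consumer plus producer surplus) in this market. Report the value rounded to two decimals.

Rewriting supply in inverse form: P = 18 + 4Q.
Setting demand equal to supply, 81 = 9Q, so Q* = 9 and P* = 54.
Total surplus is the full triangle between the curves from 0 to Q*: (1/2)(9)(99 - 18) = 364.5.

364.50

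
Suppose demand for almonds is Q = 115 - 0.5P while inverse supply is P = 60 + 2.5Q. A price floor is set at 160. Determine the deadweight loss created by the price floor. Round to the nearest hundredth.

Rewriting demand in inverse form: P = 230 - 2Q.
Without the control, 230 - 2Q = 60 + 2.5Q so Q* = 37.7778 and P* = 154.4444.
At the floor price 160, quantity demanded is (230 - 160)/2 = 35; demand is the short side, so Q = 35 trades at P = 160.
At Q = 35 the demand price is 160 and the supply price is 147.5. Deadweight loss is the triangle between the curves from 35 to 37.7778: (1/2)(160 - 147.5)(37.7778 - 35) = 17.3611.

17.36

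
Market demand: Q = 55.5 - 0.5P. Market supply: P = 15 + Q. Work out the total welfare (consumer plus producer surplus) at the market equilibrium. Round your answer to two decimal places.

1536.00

Rewriting demand in inverse form: P = 111 - 2Q.
Setting demand equal to supply, 96 = 3Q, so Q* = 32 and P* = 47.
CS = (1/2)(32)(64) = 1024 and PS = (1/2)(32)(32) = 512, so total surplus = 1536.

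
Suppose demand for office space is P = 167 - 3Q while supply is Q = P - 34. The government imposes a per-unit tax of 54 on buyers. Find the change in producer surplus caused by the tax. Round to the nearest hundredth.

Rewriting supply in inverse form: P = 34 + Q.
Pre-tax equilibrium: 167 - 3Q = 34 + Q gives Q* = 33.25, P* = 67.25.
With the tax, buyers' net willingness to pay falls by 54: (167 - 54) - 3Q = 34 + Q, so Q_t = 19.75. Buyers pay P_b = 107.75; sellers receive P_s = P_b - 54 = 53.75.
Producers lose the trapezoid between P_s and P* out to Q_t plus the triangle from Q_t to Q*: change in PS = 195.0312 - 552.7812 = -357.75.

-357.75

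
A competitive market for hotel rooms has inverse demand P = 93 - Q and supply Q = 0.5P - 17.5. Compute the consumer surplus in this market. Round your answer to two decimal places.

Rewriting supply in inverse form: P = 35 + 2Q.
Equilibrium: 93 - Q = 35 + 2Q, so Q* = 19.3333 and P* = 73.6667.
Consumer surplus is the triangle under demand above P*: (1/2)(19.3333)(93 - 73.6667) = (1/2)(19.3333)(19.3333) = 186.8889.

186.89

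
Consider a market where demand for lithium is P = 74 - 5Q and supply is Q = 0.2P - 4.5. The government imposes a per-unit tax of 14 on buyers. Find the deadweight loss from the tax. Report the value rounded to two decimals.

Rewriting supply in inverse form: P = 22.5 + 5Q.
Pre-tax equilibrium: 74 - 5Q = 22.5 + 5Q gives Q* = 5.15, P* = 48.25.
A tax on buyers shifts demand down by 14: (74 - 14) - 5Q = 22.5 + 5Q, so Q_t = 3.75. Buyers pay P_b = 55.25; sellers receive P_s = P_b - 14 = 41.25.
Deadweight loss is the triangle between the curves from Q_t to Q*: (1/2)(5.15 - 3.75)(14) = 9.8.

9.80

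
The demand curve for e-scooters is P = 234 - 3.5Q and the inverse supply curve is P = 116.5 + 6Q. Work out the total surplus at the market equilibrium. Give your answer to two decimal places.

726.64

Set 234 - 3.5Q = 116.5 + 6Q, which gives 117.5 = 9.5Q, so Q* = 12.3684 and P* = 234 - 3.5(12.3684) = 190.7105.
CS = (1/2)(12.3684)(43.2895) = 267.7112 and PS = (1/2)(12.3684)(74.2105) = 458.9335, so total surplus = 726.6447.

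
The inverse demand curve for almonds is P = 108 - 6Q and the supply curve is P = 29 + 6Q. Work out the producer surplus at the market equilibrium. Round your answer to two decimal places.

130.02

Set 108 - 6Q = 29 + 6Q, which gives 79 = 12Q, so Q* = 6.5833 and P* = 108 - 6(6.5833) = 68.5.
PS is the area between P* and the supply curve from 0 to Q*: (1/2)(6.5833)(39.5) = 130.0208.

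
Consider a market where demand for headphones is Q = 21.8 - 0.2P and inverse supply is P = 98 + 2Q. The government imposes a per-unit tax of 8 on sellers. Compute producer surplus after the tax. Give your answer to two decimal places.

Rewriting demand in inverse form: P = 109 - 5Q.
Without the tax, 109 - 5Q = 98 + 2Q so Q* = 1.5714 and P* = 101.1429.
A tax on sellers shifts supply up by 8: 109 - 5Q = 98 + 2Q + 8, so Q_t = 0.4286. Buyers pay P_b = 106.8571; sellers receive P_s = P_b - 8 = 98.8571.
PS = (1/2)(Q_t)(P_s - 98) = (1/2)(0.4286)(0.8571) = 0.1837.

0.18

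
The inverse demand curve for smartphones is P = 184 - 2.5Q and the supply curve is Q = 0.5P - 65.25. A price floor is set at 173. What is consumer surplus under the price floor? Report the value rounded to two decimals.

Rewriting supply in inverse form: P = 130.5 + 2Q.
Without the control, 184 - 2.5Q = 130.5 + 2Q so Q* = 11.8889 and P* = 154.2778.
At the floor price 173, quantity demanded is (184 - 173)/2.5 = 4.4; demand is the short side, so Q = 4.4 trades at P = 173.
CS is the triangle under demand above 173: (1/2)(4.4)(184 - 173) = 24.2.

24.20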